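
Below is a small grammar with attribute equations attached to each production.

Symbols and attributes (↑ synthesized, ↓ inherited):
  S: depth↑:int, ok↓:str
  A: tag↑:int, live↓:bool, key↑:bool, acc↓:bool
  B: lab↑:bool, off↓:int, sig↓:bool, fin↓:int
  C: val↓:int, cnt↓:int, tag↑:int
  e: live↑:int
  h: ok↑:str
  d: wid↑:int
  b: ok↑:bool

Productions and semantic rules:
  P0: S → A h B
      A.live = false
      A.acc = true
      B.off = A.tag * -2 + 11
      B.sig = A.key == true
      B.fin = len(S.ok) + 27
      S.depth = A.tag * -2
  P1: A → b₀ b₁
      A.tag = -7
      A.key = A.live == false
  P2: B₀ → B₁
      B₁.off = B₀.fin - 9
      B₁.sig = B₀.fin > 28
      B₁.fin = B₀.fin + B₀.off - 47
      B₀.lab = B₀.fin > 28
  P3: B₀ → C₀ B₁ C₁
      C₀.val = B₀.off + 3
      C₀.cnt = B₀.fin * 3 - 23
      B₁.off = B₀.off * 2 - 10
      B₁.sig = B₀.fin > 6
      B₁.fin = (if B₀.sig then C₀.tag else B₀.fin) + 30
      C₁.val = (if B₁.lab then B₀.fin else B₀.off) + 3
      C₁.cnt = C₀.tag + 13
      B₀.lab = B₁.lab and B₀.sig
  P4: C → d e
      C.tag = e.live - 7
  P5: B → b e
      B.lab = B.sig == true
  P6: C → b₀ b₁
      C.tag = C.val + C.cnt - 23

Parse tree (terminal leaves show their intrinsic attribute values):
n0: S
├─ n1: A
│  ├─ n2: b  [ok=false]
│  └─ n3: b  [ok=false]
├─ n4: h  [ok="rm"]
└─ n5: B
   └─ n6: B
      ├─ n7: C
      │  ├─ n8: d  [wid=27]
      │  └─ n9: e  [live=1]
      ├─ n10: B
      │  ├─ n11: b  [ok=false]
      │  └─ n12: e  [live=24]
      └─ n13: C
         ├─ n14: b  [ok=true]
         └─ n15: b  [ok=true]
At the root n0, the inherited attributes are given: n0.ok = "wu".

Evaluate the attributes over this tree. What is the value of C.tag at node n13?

-6

1. n0.ok = "wu"  [given at root]
2. n1.live = false  [false]
3. n1.acc = true  [true]
4. n2.ok = false  [terminal]
5. n3.ok = false  [terminal]
6. n1.tag = -7  [-7]
7. n1.key = true  [A.live == false]
8. n4.ok = "rm"  [terminal]
9. n5.off = 25  [A.tag * -2 + 11]
10. n5.sig = true  [A.key == true]
11. n5.fin = 29  [len(S.ok) + 27]
12. n6.off = 20  [B₀.fin - 9]
13. n6.sig = true  [B₀.fin > 28]
14. n6.fin = 7  [B₀.fin + B₀.off - 47]
15. n7.val = 23  [B₀.off + 3]
16. n7.cnt = -2  [B₀.fin * 3 - 23]
17. n8.wid = 27  [terminal]
18. n9.live = 1  [terminal]
19. n7.tag = -6  [e.live - 7]
20. n10.off = 30  [B₀.off * 2 - 10]
21. n10.sig = true  [B₀.fin > 6]
22. n10.fin = 24  [(if B₀.sig then C₀.tag else B₀.fin) + 30]
23. n11.ok = false  [terminal]
24. n12.live = 24  [terminal]
25. n10.lab = true  [B.sig == true]
26. n13.val = 10  [(if B₁.lab then B₀.fin else B₀.off) + 3]
27. n13.cnt = 7  [C₀.tag + 13]
28. n14.ok = true  [terminal]
29. n15.ok = true  [terminal]
30. n13.tag = -6  [C.val + C.cnt - 23]
31. n6.lab = true  [B₁.lab and B₀.sig]
32. n5.lab = true  [B₀.fin > 28]
33. n0.depth = 14  [A.tag * -2]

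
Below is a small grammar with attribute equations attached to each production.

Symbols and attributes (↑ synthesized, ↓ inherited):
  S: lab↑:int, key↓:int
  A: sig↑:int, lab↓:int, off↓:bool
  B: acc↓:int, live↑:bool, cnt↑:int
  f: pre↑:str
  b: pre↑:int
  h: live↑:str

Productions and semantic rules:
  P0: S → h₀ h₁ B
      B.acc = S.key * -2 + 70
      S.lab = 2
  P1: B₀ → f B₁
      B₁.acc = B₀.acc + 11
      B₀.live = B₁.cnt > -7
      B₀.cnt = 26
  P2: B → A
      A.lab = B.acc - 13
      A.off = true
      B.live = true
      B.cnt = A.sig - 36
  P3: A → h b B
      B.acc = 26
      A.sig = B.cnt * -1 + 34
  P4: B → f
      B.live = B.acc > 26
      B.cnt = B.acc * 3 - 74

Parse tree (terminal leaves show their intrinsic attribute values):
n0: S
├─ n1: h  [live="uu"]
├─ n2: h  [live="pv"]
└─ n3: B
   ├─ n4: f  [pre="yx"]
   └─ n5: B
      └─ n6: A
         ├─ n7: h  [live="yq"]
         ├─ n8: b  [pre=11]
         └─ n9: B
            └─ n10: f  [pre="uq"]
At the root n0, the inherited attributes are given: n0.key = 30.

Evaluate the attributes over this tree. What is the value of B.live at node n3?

true

1. n0.key = 30  [given at root]
2. n1.live = "uu"  [terminal]
3. n2.live = "pv"  [terminal]
4. n3.acc = 10  [S.key * -2 + 70]
5. n4.pre = "yx"  [terminal]
6. n5.acc = 21  [B₀.acc + 11]
7. n6.lab = 8  [B.acc - 13]
8. n6.off = true  [true]
9. n7.live = "yq"  [terminal]
10. n8.pre = 11  [terminal]
11. n9.acc = 26  [26]
12. n10.pre = "uq"  [terminal]
13. n9.live = false  [B.acc > 26]
14. n9.cnt = 4  [B.acc * 3 - 74]
15. n6.sig = 30  [B.cnt * -1 + 34]
16. n5.live = true  [true]
17. n5.cnt = -6  [A.sig - 36]
18. n3.live = true  [B₁.cnt > -7]
19. n3.cnt = 26  [26]
20. n0.lab = 2  [2]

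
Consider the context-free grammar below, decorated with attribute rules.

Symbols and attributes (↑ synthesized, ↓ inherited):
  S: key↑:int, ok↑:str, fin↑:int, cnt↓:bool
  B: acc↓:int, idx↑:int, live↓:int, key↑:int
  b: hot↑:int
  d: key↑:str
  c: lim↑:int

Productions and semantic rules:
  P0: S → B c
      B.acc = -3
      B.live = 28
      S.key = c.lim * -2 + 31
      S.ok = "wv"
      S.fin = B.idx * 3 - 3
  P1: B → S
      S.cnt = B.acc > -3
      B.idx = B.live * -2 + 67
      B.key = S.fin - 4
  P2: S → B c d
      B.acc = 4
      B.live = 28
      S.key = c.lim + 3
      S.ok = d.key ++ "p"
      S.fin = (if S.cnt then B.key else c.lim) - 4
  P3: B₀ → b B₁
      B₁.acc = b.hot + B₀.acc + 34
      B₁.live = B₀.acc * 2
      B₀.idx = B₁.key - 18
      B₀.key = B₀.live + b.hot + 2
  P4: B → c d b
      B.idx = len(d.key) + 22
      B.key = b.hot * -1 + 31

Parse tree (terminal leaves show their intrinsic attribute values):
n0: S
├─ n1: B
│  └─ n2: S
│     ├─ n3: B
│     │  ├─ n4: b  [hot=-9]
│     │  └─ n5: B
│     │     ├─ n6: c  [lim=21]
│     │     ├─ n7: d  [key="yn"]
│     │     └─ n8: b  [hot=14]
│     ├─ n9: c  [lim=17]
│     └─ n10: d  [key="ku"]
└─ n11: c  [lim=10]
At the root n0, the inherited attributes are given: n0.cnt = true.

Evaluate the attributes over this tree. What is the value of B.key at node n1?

1. n0.cnt = true  [given at root]
2. n1.acc = -3  [-3]
3. n1.live = 28  [28]
4. n2.cnt = false  [B.acc > -3]
5. n3.acc = 4  [4]
6. n3.live = 28  [28]
7. n4.hot = -9  [terminal]
8. n5.acc = 29  [b.hot + B₀.acc + 34]
9. n5.live = 8  [B₀.acc * 2]
10. n6.lim = 21  [terminal]
11. n7.key = "yn"  [terminal]
12. n8.hot = 14  [terminal]
13. n5.idx = 24  [len(d.key) + 22]
14. n5.key = 17  [b.hot * -1 + 31]
15. n3.idx = -1  [B₁.key - 18]
16. n3.key = 21  [B₀.live + b.hot + 2]
17. n9.lim = 17  [terminal]
18. n10.key = "ku"  [terminal]
19. n2.key = 20  [c.lim + 3]
20. n2.ok = "kup"  [d.key ++ "p"]
21. n2.fin = 13  [(if S.cnt then B.key else c.lim) - 4]
22. n1.idx = 11  [B.live * -2 + 67]
23. n1.key = 9  [S.fin - 4]
24. n11.lim = 10  [terminal]
25. n0.key = 11  [c.lim * -2 + 31]
26. n0.ok = "wv"  ["wv"]
27. n0.fin = 30  [B.idx * 3 - 3]

9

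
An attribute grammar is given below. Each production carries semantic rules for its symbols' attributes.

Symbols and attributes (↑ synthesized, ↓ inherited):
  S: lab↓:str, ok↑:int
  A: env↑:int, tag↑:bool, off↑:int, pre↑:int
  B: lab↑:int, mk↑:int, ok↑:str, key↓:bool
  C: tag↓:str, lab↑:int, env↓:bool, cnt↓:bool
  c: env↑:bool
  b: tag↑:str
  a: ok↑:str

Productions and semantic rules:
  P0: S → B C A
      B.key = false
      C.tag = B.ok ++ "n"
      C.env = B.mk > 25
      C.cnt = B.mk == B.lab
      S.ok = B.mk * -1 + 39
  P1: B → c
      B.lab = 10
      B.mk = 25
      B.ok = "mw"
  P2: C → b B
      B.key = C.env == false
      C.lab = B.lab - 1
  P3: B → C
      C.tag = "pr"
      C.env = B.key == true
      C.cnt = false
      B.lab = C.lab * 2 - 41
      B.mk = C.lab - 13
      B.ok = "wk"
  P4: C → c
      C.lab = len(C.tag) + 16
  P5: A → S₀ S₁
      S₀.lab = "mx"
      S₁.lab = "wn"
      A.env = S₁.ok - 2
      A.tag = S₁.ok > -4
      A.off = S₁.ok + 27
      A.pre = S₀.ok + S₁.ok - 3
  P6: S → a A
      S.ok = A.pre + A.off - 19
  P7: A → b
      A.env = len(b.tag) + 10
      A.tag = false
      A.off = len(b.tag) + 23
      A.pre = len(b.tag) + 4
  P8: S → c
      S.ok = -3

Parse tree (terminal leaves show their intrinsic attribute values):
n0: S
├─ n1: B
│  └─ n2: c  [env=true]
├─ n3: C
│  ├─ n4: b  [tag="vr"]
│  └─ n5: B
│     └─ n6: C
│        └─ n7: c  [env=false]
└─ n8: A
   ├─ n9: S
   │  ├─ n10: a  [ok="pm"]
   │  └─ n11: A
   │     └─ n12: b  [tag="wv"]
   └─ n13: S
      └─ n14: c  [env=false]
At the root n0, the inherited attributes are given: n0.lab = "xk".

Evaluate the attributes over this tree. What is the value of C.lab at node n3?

1. n0.lab = "xk"  [given at root]
2. n1.key = false  [false]
3. n2.env = true  [terminal]
4. n1.lab = 10  [10]
5. n1.mk = 25  [25]
6. n1.ok = "mw"  ["mw"]
7. n3.tag = "mwn"  [B.ok ++ "n"]
8. n3.env = false  [B.mk > 25]
9. n3.cnt = false  [B.mk == B.lab]
10. n4.tag = "vr"  [terminal]
11. n5.key = true  [C.env == false]
12. n6.tag = "pr"  ["pr"]
13. n6.env = true  [B.key == true]
14. n6.cnt = false  [false]
15. n7.env = false  [terminal]
16. n6.lab = 18  [len(C.tag) + 16]
17. n5.lab = -5  [C.lab * 2 - 41]
18. n5.mk = 5  [C.lab - 13]
19. n5.ok = "wk"  ["wk"]
20. n3.lab = -6  [B.lab - 1]
21. n9.lab = "mx"  ["mx"]
22. n10.ok = "pm"  [terminal]
23. n12.tag = "wv"  [terminal]
24. n11.env = 12  [len(b.tag) + 10]
25. n11.tag = false  [false]
26. n11.off = 25  [len(b.tag) + 23]
27. n11.pre = 6  [len(b.tag) + 4]
28. n9.ok = 12  [A.pre + A.off - 19]
29. n13.lab = "wn"  ["wn"]
30. n14.env = false  [terminal]
31. n13.ok = -3  [-3]
32. n8.env = -5  [S₁.ok - 2]
33. n8.tag = true  [S₁.ok > -4]
34. n8.off = 24  [S₁.ok + 27]
35. n8.pre = 6  [S₀.ok + S₁.ok - 3]
36. n0.ok = 14  [B.mk * -1 + 39]

-6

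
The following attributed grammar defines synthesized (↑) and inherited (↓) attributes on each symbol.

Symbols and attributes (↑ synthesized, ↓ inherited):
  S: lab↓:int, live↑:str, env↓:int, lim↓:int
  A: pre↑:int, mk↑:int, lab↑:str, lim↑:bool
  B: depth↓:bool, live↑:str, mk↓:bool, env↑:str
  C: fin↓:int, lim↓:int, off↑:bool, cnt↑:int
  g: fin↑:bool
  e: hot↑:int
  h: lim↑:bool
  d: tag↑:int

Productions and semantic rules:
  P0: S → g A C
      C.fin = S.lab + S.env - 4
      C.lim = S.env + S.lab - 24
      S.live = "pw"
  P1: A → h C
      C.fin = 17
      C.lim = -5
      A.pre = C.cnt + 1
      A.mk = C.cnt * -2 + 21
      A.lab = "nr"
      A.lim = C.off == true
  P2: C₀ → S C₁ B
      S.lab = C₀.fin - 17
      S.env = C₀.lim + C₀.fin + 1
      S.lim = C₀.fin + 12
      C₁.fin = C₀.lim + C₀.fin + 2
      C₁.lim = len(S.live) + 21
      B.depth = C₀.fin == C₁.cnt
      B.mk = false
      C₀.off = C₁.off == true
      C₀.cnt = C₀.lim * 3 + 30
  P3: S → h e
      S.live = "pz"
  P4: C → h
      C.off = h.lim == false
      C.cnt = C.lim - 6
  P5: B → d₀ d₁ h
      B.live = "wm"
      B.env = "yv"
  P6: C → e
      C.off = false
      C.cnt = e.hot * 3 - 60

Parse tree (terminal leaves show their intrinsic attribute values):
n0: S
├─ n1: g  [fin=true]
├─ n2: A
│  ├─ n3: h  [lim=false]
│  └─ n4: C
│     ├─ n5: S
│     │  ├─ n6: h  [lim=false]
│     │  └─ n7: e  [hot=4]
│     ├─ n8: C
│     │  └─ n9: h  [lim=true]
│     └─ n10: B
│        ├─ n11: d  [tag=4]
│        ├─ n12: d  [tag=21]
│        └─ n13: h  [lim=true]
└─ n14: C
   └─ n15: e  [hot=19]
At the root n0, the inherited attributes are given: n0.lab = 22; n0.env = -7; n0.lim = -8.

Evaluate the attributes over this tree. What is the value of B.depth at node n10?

1. n0.lab = 22  [given at root]
2. n0.env = -7  [given at root]
3. n0.lim = -8  [given at root]
4. n1.fin = true  [terminal]
5. n3.lim = false  [terminal]
6. n4.fin = 17  [17]
7. n4.lim = -5  [-5]
8. n5.lab = 0  [C₀.fin - 17]
9. n5.env = 13  [C₀.lim + C₀.fin + 1]
10. n5.lim = 29  [C₀.fin + 12]
11. n6.lim = false  [terminal]
12. n7.hot = 4  [terminal]
13. n5.live = "pz"  ["pz"]
14. n8.fin = 14  [C₀.lim + C₀.fin + 2]
15. n8.lim = 23  [len(S.live) + 21]
16. n9.lim = true  [terminal]
17. n8.off = false  [h.lim == false]
18. n8.cnt = 17  [C.lim - 6]
19. n10.depth = true  [C₀.fin == C₁.cnt]
20. n10.mk = false  [false]
21. n11.tag = 4  [terminal]
22. n12.tag = 21  [terminal]
23. n13.lim = true  [terminal]
24. n10.live = "wm"  ["wm"]
25. n10.env = "yv"  ["yv"]
26. n4.off = false  [C₁.off == true]
27. n4.cnt = 15  [C₀.lim * 3 + 30]
28. n2.pre = 16  [C.cnt + 1]
29. n2.mk = -9  [C.cnt * -2 + 21]
30. n2.lab = "nr"  ["nr"]
31. n2.lim = false  [C.off == true]
32. n14.fin = 11  [S.lab + S.env - 4]
33. n14.lim = -9  [S.env + S.lab - 24]
34. n15.hot = 19  [terminal]
35. n14.off = false  [false]
36. n14.cnt = -3  [e.hot * 3 - 60]
37. n0.live = "pw"  ["pw"]

true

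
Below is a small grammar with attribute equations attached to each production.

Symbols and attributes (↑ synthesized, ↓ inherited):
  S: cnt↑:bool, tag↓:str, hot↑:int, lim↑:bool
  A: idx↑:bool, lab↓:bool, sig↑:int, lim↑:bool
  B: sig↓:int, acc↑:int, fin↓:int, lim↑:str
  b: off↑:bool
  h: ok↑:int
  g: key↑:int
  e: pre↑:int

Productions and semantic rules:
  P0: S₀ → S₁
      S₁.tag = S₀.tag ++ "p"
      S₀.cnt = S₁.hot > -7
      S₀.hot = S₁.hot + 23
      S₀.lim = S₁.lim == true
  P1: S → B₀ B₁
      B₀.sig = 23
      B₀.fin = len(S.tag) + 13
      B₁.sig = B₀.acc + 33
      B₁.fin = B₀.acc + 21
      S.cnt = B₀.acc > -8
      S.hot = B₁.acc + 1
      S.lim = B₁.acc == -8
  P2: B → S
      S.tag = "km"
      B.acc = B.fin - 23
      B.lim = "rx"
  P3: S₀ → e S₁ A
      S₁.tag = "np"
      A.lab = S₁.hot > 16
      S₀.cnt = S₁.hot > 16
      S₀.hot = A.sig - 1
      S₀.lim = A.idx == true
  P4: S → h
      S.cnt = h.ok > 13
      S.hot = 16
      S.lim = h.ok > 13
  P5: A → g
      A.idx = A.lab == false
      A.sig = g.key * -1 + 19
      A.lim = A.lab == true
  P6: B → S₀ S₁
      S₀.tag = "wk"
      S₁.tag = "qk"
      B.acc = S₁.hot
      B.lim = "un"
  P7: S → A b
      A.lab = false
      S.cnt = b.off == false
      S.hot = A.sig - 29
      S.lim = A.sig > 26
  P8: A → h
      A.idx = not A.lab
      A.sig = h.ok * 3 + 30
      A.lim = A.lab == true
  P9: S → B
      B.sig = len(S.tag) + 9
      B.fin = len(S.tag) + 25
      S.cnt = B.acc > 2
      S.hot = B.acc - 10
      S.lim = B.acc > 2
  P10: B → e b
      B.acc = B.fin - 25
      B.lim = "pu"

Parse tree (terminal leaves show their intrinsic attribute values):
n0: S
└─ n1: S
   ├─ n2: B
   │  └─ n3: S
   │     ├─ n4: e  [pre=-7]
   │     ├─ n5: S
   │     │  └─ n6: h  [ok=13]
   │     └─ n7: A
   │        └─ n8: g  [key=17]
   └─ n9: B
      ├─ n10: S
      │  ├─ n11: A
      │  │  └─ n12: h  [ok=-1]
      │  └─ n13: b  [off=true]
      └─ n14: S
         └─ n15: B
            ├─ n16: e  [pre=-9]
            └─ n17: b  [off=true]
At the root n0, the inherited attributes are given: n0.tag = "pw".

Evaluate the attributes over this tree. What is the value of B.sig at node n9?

1. n0.tag = "pw"  [given at root]
2. n1.tag = "pwp"  [S₀.tag ++ "p"]
3. n2.sig = 23  [23]
4. n2.fin = 16  [len(S.tag) + 13]
5. n3.tag = "km"  ["km"]
6. n4.pre = -7  [terminal]
7. n5.tag = "np"  ["np"]
8. n6.ok = 13  [terminal]
9. n5.cnt = false  [h.ok > 13]
10. n5.hot = 16  [16]
11. n5.lim = false  [h.ok > 13]
12. n7.lab = false  [S₁.hot > 16]
13. n8.key = 17  [terminal]
14. n7.idx = true  [A.lab == false]
15. n7.sig = 2  [g.key * -1 + 19]
16. n7.lim = false  [A.lab == true]
17. n3.cnt = false  [S₁.hot > 16]
18. n3.hot = 1  [A.sig - 1]
19. n3.lim = true  [A.idx == true]
20. n2.acc = -7  [B.fin - 23]
21. n2.lim = "rx"  ["rx"]
22. n9.sig = 26  [B₀.acc + 33]
23. n9.fin = 14  [B₀.acc + 21]
24. n10.tag = "wk"  ["wk"]
25. n11.lab = false  [false]
26. n12.ok = -1  [terminal]
27. n11.idx = true  [not A.lab]
28. n11.sig = 27  [h.ok * 3 + 30]
29. n11.lim = false  [A.lab == true]
30. n13.off = true  [terminal]
31. n10.cnt = false  [b.off == false]
32. n10.hot = -2  [A.sig - 29]
33. n10.lim = true  [A.sig > 26]
34. n14.tag = "qk"  ["qk"]
35. n15.sig = 11  [len(S.tag) + 9]
36. n15.fin = 27  [len(S.tag) + 25]
37. n16.pre = -9  [terminal]
38. n17.off = true  [terminal]
39. n15.acc = 2  [B.fin - 25]
40. n15.lim = "pu"  ["pu"]
41. n14.cnt = false  [B.acc > 2]
42. n14.hot = -8  [B.acc - 10]
43. n14.lim = false  [B.acc > 2]
44. n9.acc = -8  [S₁.hot]
45. n9.lim = "un"  ["un"]
46. n1.cnt = true  [B₀.acc > -8]
47. n1.hot = -7  [B₁.acc + 1]
48. n1.lim = true  [B₁.acc == -8]
49. n0.cnt = false  [S₁.hot > -7]
50. n0.hot = 16  [S₁.hot + 23]
51. n0.lim = true  [S₁.lim == true]

26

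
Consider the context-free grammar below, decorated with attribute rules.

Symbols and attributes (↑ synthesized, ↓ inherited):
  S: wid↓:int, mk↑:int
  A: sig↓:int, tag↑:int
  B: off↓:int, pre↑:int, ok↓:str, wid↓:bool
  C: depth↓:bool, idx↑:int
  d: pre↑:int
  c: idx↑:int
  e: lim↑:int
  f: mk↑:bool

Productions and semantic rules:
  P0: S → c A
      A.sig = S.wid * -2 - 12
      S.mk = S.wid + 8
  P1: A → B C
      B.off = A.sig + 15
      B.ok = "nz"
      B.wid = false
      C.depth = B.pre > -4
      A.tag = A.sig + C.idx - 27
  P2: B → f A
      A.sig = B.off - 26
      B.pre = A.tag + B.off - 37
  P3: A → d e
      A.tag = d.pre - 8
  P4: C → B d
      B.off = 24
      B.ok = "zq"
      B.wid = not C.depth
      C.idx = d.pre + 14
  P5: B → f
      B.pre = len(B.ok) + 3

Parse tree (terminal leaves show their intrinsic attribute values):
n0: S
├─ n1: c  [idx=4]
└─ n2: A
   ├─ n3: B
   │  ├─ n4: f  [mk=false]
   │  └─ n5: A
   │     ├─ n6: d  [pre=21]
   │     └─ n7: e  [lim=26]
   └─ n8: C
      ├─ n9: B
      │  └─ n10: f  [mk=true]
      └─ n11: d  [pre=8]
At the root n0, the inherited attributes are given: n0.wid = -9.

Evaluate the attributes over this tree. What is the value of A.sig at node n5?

-5

1. n0.wid = -9  [given at root]
2. n1.idx = 4  [terminal]
3. n2.sig = 6  [S.wid * -2 - 12]
4. n3.off = 21  [A.sig + 15]
5. n3.ok = "nz"  ["nz"]
6. n3.wid = false  [false]
7. n4.mk = false  [terminal]
8. n5.sig = -5  [B.off - 26]
9. n6.pre = 21  [terminal]
10. n7.lim = 26  [terminal]
11. n5.tag = 13  [d.pre - 8]
12. n3.pre = -3  [A.tag + B.off - 37]
13. n8.depth = true  [B.pre > -4]
14. n9.off = 24  [24]
15. n9.ok = "zq"  ["zq"]
16. n9.wid = false  [not C.depth]
17. n10.mk = true  [terminal]
18. n9.pre = 5  [len(B.ok) + 3]
19. n11.pre = 8  [terminal]
20. n8.idx = 22  [d.pre + 14]
21. n2.tag = 1  [A.sig + C.idx - 27]
22. n0.mk = -1  [S.wid + 8]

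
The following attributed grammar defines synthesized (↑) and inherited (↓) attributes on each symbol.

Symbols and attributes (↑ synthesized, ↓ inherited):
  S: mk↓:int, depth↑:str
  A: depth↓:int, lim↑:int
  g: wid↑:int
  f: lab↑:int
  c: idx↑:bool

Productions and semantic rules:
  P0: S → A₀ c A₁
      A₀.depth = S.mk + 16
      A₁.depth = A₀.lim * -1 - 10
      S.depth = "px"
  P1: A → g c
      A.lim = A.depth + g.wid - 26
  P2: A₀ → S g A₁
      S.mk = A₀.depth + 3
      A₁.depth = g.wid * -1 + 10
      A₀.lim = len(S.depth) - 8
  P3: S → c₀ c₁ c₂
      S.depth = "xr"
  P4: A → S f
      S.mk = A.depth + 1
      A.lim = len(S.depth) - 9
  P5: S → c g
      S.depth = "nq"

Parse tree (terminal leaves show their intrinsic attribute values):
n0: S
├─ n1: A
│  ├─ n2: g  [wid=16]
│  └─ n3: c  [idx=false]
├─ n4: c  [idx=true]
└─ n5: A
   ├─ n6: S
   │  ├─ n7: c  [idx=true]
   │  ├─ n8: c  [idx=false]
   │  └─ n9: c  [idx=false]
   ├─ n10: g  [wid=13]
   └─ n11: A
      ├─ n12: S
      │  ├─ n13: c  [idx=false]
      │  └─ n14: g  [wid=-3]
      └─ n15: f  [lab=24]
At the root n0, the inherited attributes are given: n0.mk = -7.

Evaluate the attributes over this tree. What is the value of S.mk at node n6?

-6

1. n0.mk = -7  [given at root]
2. n1.depth = 9  [S.mk + 16]
3. n2.wid = 16  [terminal]
4. n3.idx = false  [terminal]
5. n1.lim = -1  [A.depth + g.wid - 26]
6. n4.idx = true  [terminal]
7. n5.depth = -9  [A₀.lim * -1 - 10]
8. n6.mk = -6  [A₀.depth + 3]
9. n7.idx = true  [terminal]
10. n8.idx = false  [terminal]
11. n9.idx = false  [terminal]
12. n6.depth = "xr"  ["xr"]
13. n10.wid = 13  [terminal]
14. n11.depth = -3  [g.wid * -1 + 10]
15. n12.mk = -2  [A.depth + 1]
16. n13.idx = false  [terminal]
17. n14.wid = -3  [terminal]
18. n12.depth = "nq"  ["nq"]
19. n15.lab = 24  [terminal]
20. n11.lim = -7  [len(S.depth) - 9]
21. n5.lim = -6  [len(S.depth) - 8]
22. n0.depth = "px"  ["px"]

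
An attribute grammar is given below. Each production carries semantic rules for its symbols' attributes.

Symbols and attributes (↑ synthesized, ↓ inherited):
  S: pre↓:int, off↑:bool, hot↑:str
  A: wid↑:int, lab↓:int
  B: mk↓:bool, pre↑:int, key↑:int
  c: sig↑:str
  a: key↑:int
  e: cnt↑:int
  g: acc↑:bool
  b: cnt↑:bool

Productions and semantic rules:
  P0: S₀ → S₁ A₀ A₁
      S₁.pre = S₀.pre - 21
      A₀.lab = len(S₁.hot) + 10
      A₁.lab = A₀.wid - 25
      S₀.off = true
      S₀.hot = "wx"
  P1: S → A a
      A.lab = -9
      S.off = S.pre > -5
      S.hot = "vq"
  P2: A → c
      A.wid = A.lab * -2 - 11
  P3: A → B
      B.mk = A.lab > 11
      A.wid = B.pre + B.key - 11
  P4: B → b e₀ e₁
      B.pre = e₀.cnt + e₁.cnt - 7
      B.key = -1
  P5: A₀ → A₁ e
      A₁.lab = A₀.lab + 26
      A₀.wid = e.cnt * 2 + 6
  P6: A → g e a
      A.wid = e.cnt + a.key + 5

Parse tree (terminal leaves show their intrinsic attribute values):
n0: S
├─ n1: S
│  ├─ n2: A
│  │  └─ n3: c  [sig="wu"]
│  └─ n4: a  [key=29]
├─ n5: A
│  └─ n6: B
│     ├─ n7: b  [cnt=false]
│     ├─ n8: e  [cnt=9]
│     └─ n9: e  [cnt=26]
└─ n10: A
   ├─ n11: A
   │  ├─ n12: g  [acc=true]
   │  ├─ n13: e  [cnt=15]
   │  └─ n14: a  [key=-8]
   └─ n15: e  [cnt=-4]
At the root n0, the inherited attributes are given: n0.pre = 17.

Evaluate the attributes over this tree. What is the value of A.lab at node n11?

17

1. n0.pre = 17  [given at root]
2. n1.pre = -4  [S₀.pre - 21]
3. n2.lab = -9  [-9]
4. n3.sig = "wu"  [terminal]
5. n2.wid = 7  [A.lab * -2 - 11]
6. n4.key = 29  [terminal]
7. n1.off = true  [S.pre > -5]
8. n1.hot = "vq"  ["vq"]
9. n5.lab = 12  [len(S₁.hot) + 10]
10. n6.mk = true  [A.lab > 11]
11. n7.cnt = false  [terminal]
12. n8.cnt = 9  [terminal]
13. n9.cnt = 26  [terminal]
14. n6.pre = 28  [e₀.cnt + e₁.cnt - 7]
15. n6.key = -1  [-1]
16. n5.wid = 16  [B.pre + B.key - 11]
17. n10.lab = -9  [A₀.wid - 25]
18. n11.lab = 17  [A₀.lab + 26]
19. n12.acc = true  [terminal]
20. n13.cnt = 15  [terminal]
21. n14.key = -8  [terminal]
22. n11.wid = 12  [e.cnt + a.key + 5]
23. n15.cnt = -4  [terminal]
24. n10.wid = -2  [e.cnt * 2 + 6]
25. n0.off = true  [true]
26. n0.hot = "wx"  ["wx"]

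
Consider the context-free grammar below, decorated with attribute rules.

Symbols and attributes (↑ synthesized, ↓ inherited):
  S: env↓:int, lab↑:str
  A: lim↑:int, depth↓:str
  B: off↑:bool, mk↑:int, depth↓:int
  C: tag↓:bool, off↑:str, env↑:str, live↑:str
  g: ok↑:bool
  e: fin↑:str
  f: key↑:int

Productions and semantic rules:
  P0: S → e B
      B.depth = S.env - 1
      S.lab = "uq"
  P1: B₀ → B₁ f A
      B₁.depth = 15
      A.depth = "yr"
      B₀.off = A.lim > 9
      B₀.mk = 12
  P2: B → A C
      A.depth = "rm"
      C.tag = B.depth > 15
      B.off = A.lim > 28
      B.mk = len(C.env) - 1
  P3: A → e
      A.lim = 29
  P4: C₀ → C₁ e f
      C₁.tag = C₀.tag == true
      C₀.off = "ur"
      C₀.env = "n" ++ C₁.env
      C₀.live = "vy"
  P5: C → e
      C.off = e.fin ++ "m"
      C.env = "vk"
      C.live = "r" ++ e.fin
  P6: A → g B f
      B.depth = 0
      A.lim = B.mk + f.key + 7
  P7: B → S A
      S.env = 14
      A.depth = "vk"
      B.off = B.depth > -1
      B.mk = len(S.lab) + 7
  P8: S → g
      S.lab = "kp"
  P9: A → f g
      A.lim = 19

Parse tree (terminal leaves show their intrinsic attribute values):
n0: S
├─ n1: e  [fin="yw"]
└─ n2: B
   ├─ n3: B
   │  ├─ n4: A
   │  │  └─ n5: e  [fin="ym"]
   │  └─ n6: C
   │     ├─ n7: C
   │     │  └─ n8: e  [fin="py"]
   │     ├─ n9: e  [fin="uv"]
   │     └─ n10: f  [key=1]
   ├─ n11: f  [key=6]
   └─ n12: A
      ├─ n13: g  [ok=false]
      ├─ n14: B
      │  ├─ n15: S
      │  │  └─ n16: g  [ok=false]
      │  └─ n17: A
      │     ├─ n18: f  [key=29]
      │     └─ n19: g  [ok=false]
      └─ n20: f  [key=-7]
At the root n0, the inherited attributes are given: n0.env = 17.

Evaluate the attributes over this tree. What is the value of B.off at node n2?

false

1. n0.env = 17  [given at root]
2. n1.fin = "yw"  [terminal]
3. n2.depth = 16  [S.env - 1]
4. n3.depth = 15  [15]
5. n4.depth = "rm"  ["rm"]
6. n5.fin = "ym"  [terminal]
7. n4.lim = 29  [29]
8. n6.tag = false  [B.depth > 15]
9. n7.tag = false  [C₀.tag == true]
10. n8.fin = "py"  [terminal]
11. n7.off = "pym"  [e.fin ++ "m"]
12. n7.env = "vk"  ["vk"]
13. n7.live = "rpy"  ["r" ++ e.fin]
14. n9.fin = "uv"  [terminal]
15. n10.key = 1  [terminal]
16. n6.off = "ur"  ["ur"]
17. n6.env = "nvk"  ["n" ++ C₁.env]
18. n6.live = "vy"  ["vy"]
19. n3.off = true  [A.lim > 28]
20. n3.mk = 2  [len(C.env) - 1]
21. n11.key = 6  [terminal]
22. n12.depth = "yr"  ["yr"]
23. n13.ok = false  [terminal]
24. n14.depth = 0  [0]
25. n15.env = 14  [14]
26. n16.ok = false  [terminal]
27. n15.lab = "kp"  ["kp"]
28. n17.depth = "vk"  ["vk"]
29. n18.key = 29  [terminal]
30. n19.ok = false  [terminal]
31. n17.lim = 19  [19]
32. n14.off = true  [B.depth > -1]
33. n14.mk = 9  [len(S.lab) + 7]
34. n20.key = -7  [terminal]
35. n12.lim = 9  [B.mk + f.key + 7]
36. n2.off = false  [A.lim > 9]
37. n2.mk = 12  [12]
38. n0.lab = "uq"  ["uq"]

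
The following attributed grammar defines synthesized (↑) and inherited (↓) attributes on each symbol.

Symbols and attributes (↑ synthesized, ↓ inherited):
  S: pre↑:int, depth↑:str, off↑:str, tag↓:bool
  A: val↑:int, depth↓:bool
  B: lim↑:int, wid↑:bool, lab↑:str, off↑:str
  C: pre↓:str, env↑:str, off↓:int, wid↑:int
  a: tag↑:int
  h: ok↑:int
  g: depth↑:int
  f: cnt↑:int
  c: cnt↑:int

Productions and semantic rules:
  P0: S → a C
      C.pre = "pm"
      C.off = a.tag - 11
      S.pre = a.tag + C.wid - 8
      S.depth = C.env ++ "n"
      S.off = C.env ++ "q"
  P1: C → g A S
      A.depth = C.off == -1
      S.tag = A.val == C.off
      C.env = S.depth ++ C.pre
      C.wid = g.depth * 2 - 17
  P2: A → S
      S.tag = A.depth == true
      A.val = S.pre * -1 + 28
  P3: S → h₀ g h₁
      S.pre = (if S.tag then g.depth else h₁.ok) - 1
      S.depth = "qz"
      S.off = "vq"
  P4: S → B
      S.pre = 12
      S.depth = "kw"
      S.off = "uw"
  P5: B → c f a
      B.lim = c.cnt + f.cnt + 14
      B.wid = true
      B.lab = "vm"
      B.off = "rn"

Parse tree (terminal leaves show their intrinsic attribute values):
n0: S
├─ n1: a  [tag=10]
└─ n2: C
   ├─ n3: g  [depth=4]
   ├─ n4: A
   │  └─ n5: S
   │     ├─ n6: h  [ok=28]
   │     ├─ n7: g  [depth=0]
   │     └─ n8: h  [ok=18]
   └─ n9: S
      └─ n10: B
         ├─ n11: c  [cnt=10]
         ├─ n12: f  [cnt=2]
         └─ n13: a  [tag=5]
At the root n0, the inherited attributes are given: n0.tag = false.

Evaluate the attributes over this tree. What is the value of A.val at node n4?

1. n0.tag = false  [given at root]
2. n1.tag = 10  [terminal]
3. n2.pre = "pm"  ["pm"]
4. n2.off = -1  [a.tag - 11]
5. n3.depth = 4  [terminal]
6. n4.depth = true  [C.off == -1]
7. n5.tag = true  [A.depth == true]
8. n6.ok = 28  [terminal]
9. n7.depth = 0  [terminal]
10. n8.ok = 18  [terminal]
11. n5.pre = -1  [(if S.tag then g.depth else h₁.ok) - 1]
12. n5.depth = "qz"  ["qz"]
13. n5.off = "vq"  ["vq"]
14. n4.val = 29  [S.pre * -1 + 28]
15. n9.tag = false  [A.val == C.off]
16. n11.cnt = 10  [terminal]
17. n12.cnt = 2  [terminal]
18. n13.tag = 5  [terminal]
19. n10.lim = 26  [c.cnt + f.cnt + 14]
20. n10.wid = true  [true]
21. n10.lab = "vm"  ["vm"]
22. n10.off = "rn"  ["rn"]
23. n9.pre = 12  [12]
24. n9.depth = "kw"  ["kw"]
25. n9.off = "uw"  ["uw"]
26. n2.env = "kwpm"  [S.depth ++ C.pre]
27. n2.wid = -9  [g.depth * 2 - 17]
28. n0.pre = -7  [a.tag + C.wid - 8]
29. n0.depth = "kwpmn"  [C.env ++ "n"]
30. n0.off = "kwpmq"  [C.env ++ "q"]

29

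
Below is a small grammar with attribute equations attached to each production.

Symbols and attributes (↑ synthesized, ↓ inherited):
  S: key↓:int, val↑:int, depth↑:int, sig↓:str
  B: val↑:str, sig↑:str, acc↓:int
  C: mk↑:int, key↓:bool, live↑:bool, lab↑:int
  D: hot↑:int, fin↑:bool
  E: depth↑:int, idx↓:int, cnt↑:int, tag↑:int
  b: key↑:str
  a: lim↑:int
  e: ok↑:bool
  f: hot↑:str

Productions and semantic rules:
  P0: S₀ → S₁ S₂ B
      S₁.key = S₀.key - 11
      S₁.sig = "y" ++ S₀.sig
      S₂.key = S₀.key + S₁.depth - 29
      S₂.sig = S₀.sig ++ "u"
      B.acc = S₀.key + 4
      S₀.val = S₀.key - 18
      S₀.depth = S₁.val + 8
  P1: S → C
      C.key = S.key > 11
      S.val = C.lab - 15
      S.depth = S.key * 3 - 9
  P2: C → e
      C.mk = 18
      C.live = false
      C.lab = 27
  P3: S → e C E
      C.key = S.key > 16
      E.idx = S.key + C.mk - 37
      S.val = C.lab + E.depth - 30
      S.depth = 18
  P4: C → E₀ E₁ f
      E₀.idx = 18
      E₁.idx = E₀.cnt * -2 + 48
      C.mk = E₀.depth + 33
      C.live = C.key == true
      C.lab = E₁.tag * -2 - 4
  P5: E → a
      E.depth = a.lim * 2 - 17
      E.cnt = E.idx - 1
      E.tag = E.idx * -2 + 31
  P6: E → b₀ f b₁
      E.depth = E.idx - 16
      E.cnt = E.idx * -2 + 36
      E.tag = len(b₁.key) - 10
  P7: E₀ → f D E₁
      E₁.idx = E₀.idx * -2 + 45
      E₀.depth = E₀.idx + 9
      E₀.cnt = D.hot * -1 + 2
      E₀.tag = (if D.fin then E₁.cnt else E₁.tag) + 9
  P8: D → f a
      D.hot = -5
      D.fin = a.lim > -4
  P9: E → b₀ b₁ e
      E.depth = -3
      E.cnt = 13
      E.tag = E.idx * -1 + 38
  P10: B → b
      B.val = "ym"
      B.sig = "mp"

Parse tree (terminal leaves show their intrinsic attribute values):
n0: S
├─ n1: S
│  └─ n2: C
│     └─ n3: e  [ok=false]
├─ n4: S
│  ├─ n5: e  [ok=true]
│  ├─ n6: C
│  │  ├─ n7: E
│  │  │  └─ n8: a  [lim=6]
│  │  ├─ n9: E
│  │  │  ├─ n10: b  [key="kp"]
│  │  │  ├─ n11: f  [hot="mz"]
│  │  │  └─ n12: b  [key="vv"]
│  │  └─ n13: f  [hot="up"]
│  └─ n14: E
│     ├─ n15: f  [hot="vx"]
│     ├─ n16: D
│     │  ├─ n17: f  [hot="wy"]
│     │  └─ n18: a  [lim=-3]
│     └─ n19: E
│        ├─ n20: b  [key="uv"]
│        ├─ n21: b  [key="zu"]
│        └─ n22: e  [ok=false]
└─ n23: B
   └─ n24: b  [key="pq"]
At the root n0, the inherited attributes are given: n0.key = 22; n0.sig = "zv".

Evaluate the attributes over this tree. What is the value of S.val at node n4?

1. n0.key = 22  [given at root]
2. n0.sig = "zv"  [given at root]
3. n1.key = 11  [S₀.key - 11]
4. n1.sig = "yzv"  ["y" ++ S₀.sig]
5. n2.key = false  [S.key > 11]
6. n3.ok = false  [terminal]
7. n2.mk = 18  [18]
8. n2.live = false  [false]
9. n2.lab = 27  [27]
10. n1.val = 12  [C.lab - 15]
11. n1.depth = 24  [S.key * 3 - 9]
12. n4.key = 17  [S₀.key + S₁.depth - 29]
13. n4.sig = "zvu"  [S₀.sig ++ "u"]
14. n5.ok = true  [terminal]
15. n6.key = true  [S.key > 16]
16. n7.idx = 18  [18]
17. n8.lim = 6  [terminal]
18. n7.depth = -5  [a.lim * 2 - 17]
19. n7.cnt = 17  [E.idx - 1]
20. n7.tag = -5  [E.idx * -2 + 31]
21. n9.idx = 14  [E₀.cnt * -2 + 48]
22. n10.key = "kp"  [terminal]
23. n11.hot = "mz"  [terminal]
24. n12.key = "vv"  [terminal]
25. n9.depth = -2  [E.idx - 16]
26. n9.cnt = 8  [E.idx * -2 + 36]
27. n9.tag = -8  [len(b₁.key) - 10]
28. n13.hot = "up"  [terminal]
29. n6.mk = 28  [E₀.depth + 33]
30. n6.live = true  [C.key == true]
31. n6.lab = 12  [E₁.tag * -2 - 4]
32. n14.idx = 8  [S.key + C.mk - 37]
33. n15.hot = "vx"  [terminal]
34. n17.hot = "wy"  [terminal]
35. n18.lim = -3  [terminal]
36. n16.hot = -5  [-5]
37. n16.fin = true  [a.lim > -4]
38. n19.idx = 29  [E₀.idx * -2 + 45]
39. n20.key = "uv"  [terminal]
40. n21.key = "zu"  [terminal]
41. n22.ok = false  [terminal]
42. n19.depth = -3  [-3]
43. n19.cnt = 13  [13]
44. n19.tag = 9  [E.idx * -1 + 38]
45. n14.depth = 17  [E₀.idx + 9]
46. n14.cnt = 7  [D.hot * -1 + 2]
47. n14.tag = 22  [(if D.fin then E₁.cnt else E₁.tag) + 9]
48. n4.val = -1  [C.lab + E.depth - 30]
49. n4.depth = 18  [18]
50. n23.acc = 26  [S₀.key + 4]
51. n24.key = "pq"  [terminal]
52. n23.val = "ym"  ["ym"]
53. n23.sig = "mp"  ["mp"]
54. n0.val = 4  [S₀.key - 18]
55. n0.depth = 20  [S₁.val + 8]

-1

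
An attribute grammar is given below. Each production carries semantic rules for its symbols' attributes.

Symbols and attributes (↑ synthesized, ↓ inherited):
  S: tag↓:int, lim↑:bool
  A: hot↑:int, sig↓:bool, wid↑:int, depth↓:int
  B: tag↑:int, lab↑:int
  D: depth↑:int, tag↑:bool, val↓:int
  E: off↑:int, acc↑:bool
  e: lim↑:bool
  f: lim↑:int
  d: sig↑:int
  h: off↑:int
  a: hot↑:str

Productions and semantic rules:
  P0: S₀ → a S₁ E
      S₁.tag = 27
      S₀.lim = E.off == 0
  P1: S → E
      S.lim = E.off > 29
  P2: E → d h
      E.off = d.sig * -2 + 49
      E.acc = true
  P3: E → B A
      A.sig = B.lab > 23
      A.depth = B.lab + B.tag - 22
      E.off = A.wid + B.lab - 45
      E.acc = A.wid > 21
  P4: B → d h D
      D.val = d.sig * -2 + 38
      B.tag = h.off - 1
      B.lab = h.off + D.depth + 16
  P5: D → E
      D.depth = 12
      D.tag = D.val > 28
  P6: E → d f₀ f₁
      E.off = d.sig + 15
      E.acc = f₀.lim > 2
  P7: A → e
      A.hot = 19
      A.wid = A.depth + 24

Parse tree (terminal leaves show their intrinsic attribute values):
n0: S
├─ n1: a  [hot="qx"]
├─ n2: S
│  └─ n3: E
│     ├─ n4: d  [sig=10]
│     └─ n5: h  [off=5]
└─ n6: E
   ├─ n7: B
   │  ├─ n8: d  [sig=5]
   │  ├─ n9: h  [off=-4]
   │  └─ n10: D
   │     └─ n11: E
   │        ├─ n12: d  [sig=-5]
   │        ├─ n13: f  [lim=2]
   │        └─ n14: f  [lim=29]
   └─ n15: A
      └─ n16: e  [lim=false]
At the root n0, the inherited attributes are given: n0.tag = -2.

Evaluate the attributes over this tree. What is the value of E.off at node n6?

0

1. n0.tag = -2  [given at root]
2. n1.hot = "qx"  [terminal]
3. n2.tag = 27  [27]
4. n4.sig = 10  [terminal]
5. n5.off = 5  [terminal]
6. n3.off = 29  [d.sig * -2 + 49]
7. n3.acc = true  [true]
8. n2.lim = false  [E.off > 29]
9. n8.sig = 5  [terminal]
10. n9.off = -4  [terminal]
11. n10.val = 28  [d.sig * -2 + 38]
12. n12.sig = -5  [terminal]
13. n13.lim = 2  [terminal]
14. n14.lim = 29  [terminal]
15. n11.off = 10  [d.sig + 15]
16. n11.acc = false  [f₀.lim > 2]
17. n10.depth = 12  [12]
18. n10.tag = false  [D.val > 28]
19. n7.tag = -5  [h.off - 1]
20. n7.lab = 24  [h.off + D.depth + 16]
21. n15.sig = true  [B.lab > 23]
22. n15.depth = -3  [B.lab + B.tag - 22]
23. n16.lim = false  [terminal]
24. n15.hot = 19  [19]
25. n15.wid = 21  [A.depth + 24]
26. n6.off = 0  [A.wid + B.lab - 45]
27. n6.acc = false  [A.wid > 21]
28. n0.lim = true  [E.off == 0]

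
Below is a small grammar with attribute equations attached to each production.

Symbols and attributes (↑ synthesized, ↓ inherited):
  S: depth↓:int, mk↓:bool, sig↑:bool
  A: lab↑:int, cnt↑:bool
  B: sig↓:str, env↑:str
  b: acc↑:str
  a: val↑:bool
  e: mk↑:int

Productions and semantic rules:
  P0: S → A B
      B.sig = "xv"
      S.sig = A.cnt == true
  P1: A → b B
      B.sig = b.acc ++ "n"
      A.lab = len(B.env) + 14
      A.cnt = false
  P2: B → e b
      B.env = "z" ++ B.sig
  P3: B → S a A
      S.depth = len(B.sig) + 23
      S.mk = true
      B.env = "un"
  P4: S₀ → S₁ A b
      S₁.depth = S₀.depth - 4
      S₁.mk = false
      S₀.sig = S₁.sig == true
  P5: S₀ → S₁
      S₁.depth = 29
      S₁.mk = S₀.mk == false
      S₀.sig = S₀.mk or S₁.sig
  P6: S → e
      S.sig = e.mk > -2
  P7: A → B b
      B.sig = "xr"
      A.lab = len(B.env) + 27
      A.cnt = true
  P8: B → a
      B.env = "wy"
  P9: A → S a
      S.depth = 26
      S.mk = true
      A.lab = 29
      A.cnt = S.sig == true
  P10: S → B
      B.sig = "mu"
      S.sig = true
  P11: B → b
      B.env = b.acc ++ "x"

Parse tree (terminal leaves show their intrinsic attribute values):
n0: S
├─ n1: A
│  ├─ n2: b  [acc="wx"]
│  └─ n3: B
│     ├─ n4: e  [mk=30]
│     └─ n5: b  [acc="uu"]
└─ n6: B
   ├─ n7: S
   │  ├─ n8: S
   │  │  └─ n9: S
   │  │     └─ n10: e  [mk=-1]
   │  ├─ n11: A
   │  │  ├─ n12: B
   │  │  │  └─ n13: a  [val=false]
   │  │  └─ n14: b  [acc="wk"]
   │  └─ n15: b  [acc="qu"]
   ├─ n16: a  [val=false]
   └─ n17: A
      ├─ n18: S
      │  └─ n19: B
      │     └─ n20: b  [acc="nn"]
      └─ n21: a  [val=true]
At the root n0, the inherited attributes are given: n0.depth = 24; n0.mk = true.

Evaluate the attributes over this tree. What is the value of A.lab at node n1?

18

1. n0.depth = 24  [given at root]
2. n0.mk = true  [given at root]
3. n2.acc = "wx"  [terminal]
4. n3.sig = "wxn"  [b.acc ++ "n"]
5. n4.mk = 30  [terminal]
6. n5.acc = "uu"  [terminal]
7. n3.env = "zwxn"  ["z" ++ B.sig]
8. n1.lab = 18  [len(B.env) + 14]
9. n1.cnt = false  [false]
10. n6.sig = "xv"  ["xv"]
11. n7.depth = 25  [len(B.sig) + 23]
12. n7.mk = true  [true]
13. n8.depth = 21  [S₀.depth - 4]
14. n8.mk = false  [false]
15. n9.depth = 29  [29]
16. n9.mk = true  [S₀.mk == false]
17. n10.mk = -1  [terminal]
18. n9.sig = true  [e.mk > -2]
19. n8.sig = true  [S₀.mk or S₁.sig]
20. n12.sig = "xr"  ["xr"]
21. n13.val = false  [terminal]
22. n12.env = "wy"  ["wy"]
23. n14.acc = "wk"  [terminal]
24. n11.lab = 29  [len(B.env) + 27]
25. n11.cnt = true  [true]
26. n15.acc = "qu"  [terminal]
27. n7.sig = true  [S₁.sig == true]
28. n16.val = false  [terminal]
29. n18.depth = 26  [26]
30. n18.mk = true  [true]
31. n19.sig = "mu"  ["mu"]
32. n20.acc = "nn"  [terminal]
33. n19.env = "nnx"  [b.acc ++ "x"]
34. n18.sig = true  [true]
35. n21.val = true  [terminal]
36. n17.lab = 29  [29]
37. n17.cnt = true  [S.sig == true]
38. n6.env = "un"  ["un"]
39. n0.sig = false  [A.cnt == true]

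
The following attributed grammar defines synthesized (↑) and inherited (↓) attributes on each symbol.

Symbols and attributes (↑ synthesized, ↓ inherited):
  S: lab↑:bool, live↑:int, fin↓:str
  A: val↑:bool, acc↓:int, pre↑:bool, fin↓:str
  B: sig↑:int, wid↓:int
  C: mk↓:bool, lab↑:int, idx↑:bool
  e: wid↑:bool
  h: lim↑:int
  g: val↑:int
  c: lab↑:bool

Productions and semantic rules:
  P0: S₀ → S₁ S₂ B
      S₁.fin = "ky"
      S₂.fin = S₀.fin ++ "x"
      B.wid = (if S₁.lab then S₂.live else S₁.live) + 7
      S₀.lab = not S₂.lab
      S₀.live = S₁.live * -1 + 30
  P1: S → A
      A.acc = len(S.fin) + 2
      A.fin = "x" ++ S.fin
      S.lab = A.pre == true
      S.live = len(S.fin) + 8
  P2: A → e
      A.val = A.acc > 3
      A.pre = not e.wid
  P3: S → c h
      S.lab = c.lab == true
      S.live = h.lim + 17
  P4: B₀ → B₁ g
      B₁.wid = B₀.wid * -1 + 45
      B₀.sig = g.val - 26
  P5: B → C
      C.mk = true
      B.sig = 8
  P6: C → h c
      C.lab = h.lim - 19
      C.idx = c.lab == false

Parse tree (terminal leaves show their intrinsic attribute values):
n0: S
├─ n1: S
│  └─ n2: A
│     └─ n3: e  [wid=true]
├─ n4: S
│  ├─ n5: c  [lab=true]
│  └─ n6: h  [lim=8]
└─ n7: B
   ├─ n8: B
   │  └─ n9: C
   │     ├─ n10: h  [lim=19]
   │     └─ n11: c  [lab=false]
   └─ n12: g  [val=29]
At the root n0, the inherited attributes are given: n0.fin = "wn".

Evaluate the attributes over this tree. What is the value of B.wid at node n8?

1. n0.fin = "wn"  [given at root]
2. n1.fin = "ky"  ["ky"]
3. n2.acc = 4  [len(S.fin) + 2]
4. n2.fin = "xky"  ["x" ++ S.fin]
5. n3.wid = true  [terminal]
6. n2.val = true  [A.acc > 3]
7. n2.pre = false  [not e.wid]
8. n1.lab = false  [A.pre == true]
9. n1.live = 10  [len(S.fin) + 8]
10. n4.fin = "wnx"  [S₀.fin ++ "x"]
11. n5.lab = true  [terminal]
12. n6.lim = 8  [terminal]
13. n4.lab = true  [c.lab == true]
14. n4.live = 25  [h.lim + 17]
15. n7.wid = 17  [(if S₁.lab then S₂.live else S₁.live) + 7]
16. n8.wid = 28  [B₀.wid * -1 + 45]
17. n9.mk = true  [true]
18. n10.lim = 19  [terminal]
19. n11.lab = false  [terminal]
20. n9.lab = 0  [h.lim - 19]
21. n9.idx = true  [c.lab == false]
22. n8.sig = 8  [8]
23. n12.val = 29  [terminal]
24. n7.sig = 3  [g.val - 26]
25. n0.lab = false  [not S₂.lab]
26. n0.live = 20  [S₁.live * -1 + 30]

28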